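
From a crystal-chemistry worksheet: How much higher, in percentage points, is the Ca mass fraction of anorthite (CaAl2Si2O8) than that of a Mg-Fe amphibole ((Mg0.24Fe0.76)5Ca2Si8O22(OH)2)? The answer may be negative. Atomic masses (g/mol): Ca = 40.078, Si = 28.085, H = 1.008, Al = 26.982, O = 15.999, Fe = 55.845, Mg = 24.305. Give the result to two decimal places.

First mineral: 40.078 g Ca in 278.204 g formula = 14.41 wt% Ca.
Second mineral: 80.156 g Ca in 932.205 g formula = 8.60 wt% Ca.
14.41% − 8.60% gives a difference of 5.81 percentage points.

5.81 percentage points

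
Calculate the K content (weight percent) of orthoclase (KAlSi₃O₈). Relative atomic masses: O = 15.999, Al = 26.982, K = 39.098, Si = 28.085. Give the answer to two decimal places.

M(KAlSi₃O₈) = 278.327 g/mol.
K contributes 1 × 39.098 = 39.098 g per mole.
39.098/278.327 = 0.1405 → 14.05%.

14.05 weight percent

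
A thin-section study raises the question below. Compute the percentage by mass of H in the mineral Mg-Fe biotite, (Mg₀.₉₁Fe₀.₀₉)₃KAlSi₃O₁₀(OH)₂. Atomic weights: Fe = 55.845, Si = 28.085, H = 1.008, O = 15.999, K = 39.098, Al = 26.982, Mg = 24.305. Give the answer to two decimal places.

0.47 weight percent

Formula mass = 2.73×24.305 + 0.27×55.845 + 1×39.098 + 1×26.982 + 3×28.085 + 12×15.999 + 2×1.008 = 425.770 g/mol, of which 2.016 g is H.
So H makes up 2.016/425.770 = 0.0047 of the mass, i.e. 0.47%.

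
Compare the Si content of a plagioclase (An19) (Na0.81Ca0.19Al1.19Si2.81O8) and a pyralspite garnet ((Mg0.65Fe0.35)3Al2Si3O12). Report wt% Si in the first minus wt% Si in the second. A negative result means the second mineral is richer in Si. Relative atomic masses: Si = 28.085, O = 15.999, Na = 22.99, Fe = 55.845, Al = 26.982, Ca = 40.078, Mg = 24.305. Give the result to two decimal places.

10.44 percentage points

M(Na0.81Ca0.19Al1.19Si2.81O8) = 265.256 g/mol, so wt% Si = 78.919/265.256 × 100 = 29.75%.
M((Mg0.65Fe0.35)3Al2Si3O12) = 436.239 g/mol, so wt% Si = 84.255/436.239 × 100 = 19.31%.
29.75 − 19.31 = 10.44 pp.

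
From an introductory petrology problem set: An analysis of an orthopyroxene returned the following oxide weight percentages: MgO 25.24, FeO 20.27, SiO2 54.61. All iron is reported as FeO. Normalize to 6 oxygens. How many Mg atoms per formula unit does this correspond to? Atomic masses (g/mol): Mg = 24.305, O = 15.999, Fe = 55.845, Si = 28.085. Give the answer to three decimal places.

25.24 wt% MgO ÷ 40.304 g/mol = 0.62624 mol, giving 0.62624 Mg and 0.62624 O.
20.27 wt% FeO ÷ 71.844 g/mol = 0.28214 mol, giving 0.28214 Fe and 0.28214 O.
54.61 wt% SiO2 ÷ 60.083 g/mol = 0.90891 mol, giving 0.90891 Si and 1.81782 O.
Oxygen sums to 2.72620; scaling by 6/2.72620 = 2.20087 puts the formula on 6 O.
Mg: 0.62624 × 2.20087 = 1.378 atoms per formula unit.

1.378 Mg apfu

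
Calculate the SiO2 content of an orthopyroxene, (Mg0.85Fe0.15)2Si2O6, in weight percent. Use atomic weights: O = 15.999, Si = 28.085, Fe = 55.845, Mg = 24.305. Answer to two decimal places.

Formula mass = 210.236 g/mol.
2 Si → 2.0000 mol SiO2 per formula unit; M(SiO2) = 60.083, so SiO2 mass = 120.166 g.
120.166/210.236 × 100 = 57.16 wt%.

57.16 wt%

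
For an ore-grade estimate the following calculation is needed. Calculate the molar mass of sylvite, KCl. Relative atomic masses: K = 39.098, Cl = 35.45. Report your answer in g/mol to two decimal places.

74.55 g/mol

M = 1×39.098 + 1×35.45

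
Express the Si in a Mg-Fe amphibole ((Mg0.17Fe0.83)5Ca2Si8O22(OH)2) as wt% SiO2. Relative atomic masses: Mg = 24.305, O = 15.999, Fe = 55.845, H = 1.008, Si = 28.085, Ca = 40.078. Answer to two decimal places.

Formula mass = 943.244 g/mol.
8 Si → 8.0000 mol SiO2 per formula unit; M(SiO2) = 60.083, so SiO2 mass = 480.664 g.
480.664/943.244 × 100 = 50.96 wt%.

50.96 wt%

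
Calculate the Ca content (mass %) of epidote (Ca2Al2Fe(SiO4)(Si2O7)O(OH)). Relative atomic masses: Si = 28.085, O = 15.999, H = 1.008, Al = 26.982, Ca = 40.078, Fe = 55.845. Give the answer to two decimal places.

Molar mass of Ca2Al2Fe(SiO4)(Si2O7)O(OH): 2·40.078 + 2·26.982 + 1·55.845 + 3·28.085 + 13·15.999 + 1·1.008 = 483.215 g/mol.
Mass of Ca per formula unit: 2 × 40.078 = 80.156 g.
Weight fraction Ca = 80.156 / 483.215 = 0.1659.

16.59 mass %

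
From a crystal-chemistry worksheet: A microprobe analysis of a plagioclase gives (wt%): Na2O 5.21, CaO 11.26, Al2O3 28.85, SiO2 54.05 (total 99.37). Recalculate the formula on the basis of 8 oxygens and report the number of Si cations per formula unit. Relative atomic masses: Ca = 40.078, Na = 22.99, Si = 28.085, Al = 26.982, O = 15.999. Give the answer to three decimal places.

Na2O: 5.21/61.979 = 0.08406 mol → 0.16812 mol Na, 0.08406 mol O.
CaO: 11.26/56.077 = 0.20080 mol → 0.20080 mol Ca, 0.20080 mol O.
Al2O3: 28.85/101.961 = 0.28295 mol → 0.56590 mol Al, 0.84885 mol O.
SiO2: 54.05/60.083 = 0.89959 mol → 0.89959 mol Si, 1.79918 mol O.
Total oxygen = 2.93289 mol. Normalization factor = 8/2.93289 = 2.72768.
Si per 8 O = 0.89959 × 2.72768 = 2.454.

2.454 Si apfu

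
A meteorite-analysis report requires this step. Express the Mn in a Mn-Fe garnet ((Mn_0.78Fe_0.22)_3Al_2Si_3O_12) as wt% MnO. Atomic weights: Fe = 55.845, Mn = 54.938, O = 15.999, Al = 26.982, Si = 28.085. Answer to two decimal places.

Molar mass of (Mn_0.78Fe_0.22)_3Al_2Si_3O_12 = 2.34×54.938 + 0.66×55.845 + 2×26.982 + 3×28.085 + 12×15.999 = 495.620 g/mol.
Each formula unit contains 2.34 Mn, equivalent to 2.34/1 = 2.3400 mol MnO.
M(MnO) = 1×54.938 + 1×15.999 = 70.937 g/mol.
Mass of MnO per formula unit = 2.3400 × 70.937 = 165.993 g.
MnO wt% = 165.993 / 495.620 × 100 = 33.49%.

33.49 wt%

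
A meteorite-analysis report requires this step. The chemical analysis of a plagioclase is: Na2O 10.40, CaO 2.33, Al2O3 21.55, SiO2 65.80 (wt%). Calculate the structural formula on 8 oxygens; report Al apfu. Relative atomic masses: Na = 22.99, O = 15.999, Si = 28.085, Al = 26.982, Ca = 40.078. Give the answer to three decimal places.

1.115 Al apfu

Na2O (M=61.979): mol = 0.16780; Na = 0.33560, O = 0.16780.
CaO (M=56.077): mol = 0.04155; Ca = 0.04155, O = 0.04155.
Al2O3 (M=101.961): mol = 0.21136; Al = 0.42272, O = 0.63408.
SiO2 (M=60.083): mol = 1.09515; Si = 1.09515, O = 2.19030.
ΣO = 3.03373; factor = 8/ΣO = 2.63702.
Al apfu = 0.42272 × 2.63702 = 1.115.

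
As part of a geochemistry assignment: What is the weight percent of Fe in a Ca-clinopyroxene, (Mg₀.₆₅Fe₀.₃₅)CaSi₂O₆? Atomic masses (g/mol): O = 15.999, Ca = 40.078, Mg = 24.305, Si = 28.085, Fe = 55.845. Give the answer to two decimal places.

Formula mass = 0.65·24.305 + 0.35·55.845 + 1·40.078 + 2·28.085 + 6·15.999 = 227.586 g/mol, of which 19.546 g is Fe.
So Fe makes up 19.546/227.586 = 0.0859 of the mass, i.e. 8.59%.

8.59 wt%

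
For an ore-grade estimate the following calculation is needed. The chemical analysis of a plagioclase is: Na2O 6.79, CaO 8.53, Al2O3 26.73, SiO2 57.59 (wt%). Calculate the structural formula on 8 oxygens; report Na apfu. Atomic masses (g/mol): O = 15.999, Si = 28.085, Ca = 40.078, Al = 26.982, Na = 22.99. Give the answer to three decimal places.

Na2O: 6.79/61.979 = 0.10955 mol → 0.21910 mol Na, 0.10955 mol O.
CaO: 8.53/56.077 = 0.15211 mol → 0.15211 mol Ca, 0.15211 mol O.
Al2O3: 26.73/101.961 = 0.26216 mol → 0.52432 mol Al, 0.78648 mol O.
SiO2: 57.59/60.083 = 0.95851 mol → 0.95851 mol Si, 1.91702 mol O.
Total oxygen = 2.96516 mol. Normalization factor = 8/2.96516 = 2.69800.
Na per 8 O = 0.21910 × 2.69800 = 0.591.

0.591 Na apfu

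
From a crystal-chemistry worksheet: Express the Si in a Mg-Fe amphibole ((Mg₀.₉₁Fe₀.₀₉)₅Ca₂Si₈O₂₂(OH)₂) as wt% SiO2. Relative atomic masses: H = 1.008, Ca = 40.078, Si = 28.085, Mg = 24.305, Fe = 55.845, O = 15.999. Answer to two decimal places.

M((Mg₀.₉₁Fe₀.₀₉)₅Ca₂Si₈O₂₂(OH)₂) = 826.546 g/mol; M(SiO2) = 60.083 g/mol.
Moles SiO2 per formula unit = 8 Si ÷ 1 = 8.0000.
SiO2 fraction = (8.0000 × 60.083) / 826.546 = 480.664/826.546 = 0.5815.

58.15 wt%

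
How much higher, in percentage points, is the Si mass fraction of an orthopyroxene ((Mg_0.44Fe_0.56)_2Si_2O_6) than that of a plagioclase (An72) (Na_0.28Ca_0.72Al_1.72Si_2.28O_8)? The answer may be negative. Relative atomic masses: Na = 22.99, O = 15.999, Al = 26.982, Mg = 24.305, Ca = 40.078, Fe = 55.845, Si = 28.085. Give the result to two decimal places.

Si in (Mg_0.44Fe_0.56)_2Si_2O_6: molar mass 236.099 g/mol; 2×28.085 = 56.170 g → 23.79 wt%.
Si in Na_0.28Ca_0.72Al_1.72Si_2.28O_8: molar mass 273.728 g/mol; 2.28×28.085 = 64.034 g → 23.39 wt%.
Difference = 23.79 − 23.39 = 0.40 percentage points.

0.40 percentage points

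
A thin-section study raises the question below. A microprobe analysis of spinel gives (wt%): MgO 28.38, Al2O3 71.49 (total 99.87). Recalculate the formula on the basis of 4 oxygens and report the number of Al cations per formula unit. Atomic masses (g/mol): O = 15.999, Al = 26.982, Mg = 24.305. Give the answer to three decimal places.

1.998 Al apfu

MgO (M=40.304): mol = 0.70415; Mg = 0.70415, O = 0.70415.
Al2O3 (M=101.961): mol = 0.70115; Al = 1.40230, O = 2.10345.
ΣO = 2.80760; factor = 4/ΣO = 1.42470.
Al apfu = 1.40230 × 1.42470 = 1.998.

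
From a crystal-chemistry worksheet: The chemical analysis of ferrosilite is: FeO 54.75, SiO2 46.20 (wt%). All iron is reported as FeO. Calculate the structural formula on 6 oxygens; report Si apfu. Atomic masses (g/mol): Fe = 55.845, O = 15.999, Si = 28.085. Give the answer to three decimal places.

2.006 Si apfu

FeO (M=71.844): mol = 0.76207; Fe = 0.76207, O = 0.76207.
SiO2 (M=60.083): mol = 0.76894; Si = 0.76894, O = 1.53788.
ΣO = 2.29995; factor = 6/ΣO = 2.60875.
Si apfu = 0.76894 × 2.60875 = 2.006.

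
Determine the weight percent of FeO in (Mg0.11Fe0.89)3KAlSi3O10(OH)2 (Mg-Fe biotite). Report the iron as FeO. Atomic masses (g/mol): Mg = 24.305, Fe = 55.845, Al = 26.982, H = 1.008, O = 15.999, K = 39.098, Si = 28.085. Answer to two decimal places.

Molar mass of (Mg0.11Fe0.89)3KAlSi3O10(OH)2 = 0.33*24.305 + 2.67*55.845 + 1*39.098 + 1*26.982 + 3*28.085 + 12*15.999 + 2*1.008 = 501.466 g/mol.
Each formula unit contains 2.67 Fe, equivalent to 2.67/1 = 2.6700 mol FeO.
M(FeO) = 1×55.845 + 1×15.999 = 71.844 g/mol.
Mass of FeO per formula unit = 2.6700 × 71.844 = 191.823 g.
FeO wt% = 191.823 / 501.466 × 100 = 38.25%.

38.25 wt%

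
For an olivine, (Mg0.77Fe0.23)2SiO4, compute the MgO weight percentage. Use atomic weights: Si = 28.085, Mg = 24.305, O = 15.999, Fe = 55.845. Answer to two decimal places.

39.99 wt%

Molar mass of (Mg0.77Fe0.23)2SiO4 = 1.54*24.305 + 0.46*55.845 + 1*28.085 + 4*15.999 = 155.199 g/mol.
Each formula unit contains 1.54 Mg, equivalent to 1.54/1 = 1.5400 mol MgO.
M(MgO) = 1×24.305 + 1×15.999 = 40.304 g/mol.
Mass of MgO per formula unit = 1.5400 × 40.304 = 62.068 g.
MgO wt% = 62.068 / 155.199 × 100 = 39.99%.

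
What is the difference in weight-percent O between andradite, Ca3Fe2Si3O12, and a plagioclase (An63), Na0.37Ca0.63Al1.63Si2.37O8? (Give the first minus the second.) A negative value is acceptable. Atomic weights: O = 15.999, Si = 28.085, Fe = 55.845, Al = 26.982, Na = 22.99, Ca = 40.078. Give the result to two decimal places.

O in Ca3Fe2Si3O12: molar mass 508.167 g/mol; 12×15.999 = 191.988 g → 37.78 wt%.
O in Na0.37Ca0.63Al1.63Si2.37O8: molar mass 272.290 g/mol; 8×15.999 = 127.992 g → 47.01 wt%.
Difference = 37.78 − 47.01 = -9.23 percentage points.

-9.23 percentage points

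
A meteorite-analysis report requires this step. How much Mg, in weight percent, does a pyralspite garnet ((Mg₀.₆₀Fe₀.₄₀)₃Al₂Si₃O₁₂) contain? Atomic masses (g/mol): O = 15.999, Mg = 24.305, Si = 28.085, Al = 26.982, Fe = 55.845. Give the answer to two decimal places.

9.92 weight percent

Molar mass of (Mg₀.₆₀Fe₀.₄₀)₃Al₂Si₃O₁₂: 1.80*24.305 + 1.20*55.845 + 2*26.982 + 3*28.085 + 12*15.999 = 440.970 g/mol.
Mass of Mg per formula unit: 1.80 × 24.305 = 43.749 g.
Weight fraction Mg = 43.749 / 440.970 = 0.0992.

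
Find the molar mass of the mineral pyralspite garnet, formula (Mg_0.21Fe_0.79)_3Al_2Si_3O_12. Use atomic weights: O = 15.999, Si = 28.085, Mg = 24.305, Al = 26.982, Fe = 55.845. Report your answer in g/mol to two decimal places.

M = 0.63*24.305 + 2.37*55.845 + 2*26.982 + 3*28.085 + 12*15.999

477.87 g/mol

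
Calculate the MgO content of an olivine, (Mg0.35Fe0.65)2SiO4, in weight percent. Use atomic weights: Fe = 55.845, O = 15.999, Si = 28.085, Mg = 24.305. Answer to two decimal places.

Molar mass of (Mg0.35Fe0.65)2SiO4 = 0.70×24.305 + 1.30×55.845 + 1×28.085 + 4×15.999 = 181.693 g/mol.
Each formula unit contains 0.70 Mg, equivalent to 0.70/1 = 0.7000 mol MgO.
M(MgO) = 1×24.305 + 1×15.999 = 40.304 g/mol.
Mass of MgO per formula unit = 0.7000 × 40.304 = 28.213 g.
MgO wt% = 28.213 / 181.693 × 100 = 15.53%.

15.53 wt%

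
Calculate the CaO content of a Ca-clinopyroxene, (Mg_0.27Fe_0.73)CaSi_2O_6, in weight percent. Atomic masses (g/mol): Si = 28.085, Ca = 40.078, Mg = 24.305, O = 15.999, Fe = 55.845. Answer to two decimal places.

23.41 wt%

M((Mg_0.27Fe_0.73)CaSi_2O_6) = 239.571 g/mol; M(CaO) = 56.077 g/mol.
Moles CaO per formula unit = 1 Ca ÷ 1 = 1.0000.
CaO fraction = (1.0000 × 56.077) / 239.571 = 56.077/239.571 = 0.2341.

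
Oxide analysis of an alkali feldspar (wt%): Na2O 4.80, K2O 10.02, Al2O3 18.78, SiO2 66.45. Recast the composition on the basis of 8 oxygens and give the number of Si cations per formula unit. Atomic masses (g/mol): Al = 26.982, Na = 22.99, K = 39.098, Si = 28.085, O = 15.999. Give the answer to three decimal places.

Na2O (M=61.979): mol = 0.07745; Na = 0.15490, O = 0.07745.
K2O (M=94.195): mol = 0.10638; K = 0.21276, O = 0.10638.
Al2O3 (M=101.961): mol = 0.18419; Al = 0.36838, O = 0.55257.
SiO2 (M=60.083): mol = 1.10597; Si = 1.10597, O = 2.21194.
ΣO = 2.94834; factor = 8/ΣO = 2.71339.
Si apfu = 1.10597 × 2.71339 = 3.001.

3.001 Si apfu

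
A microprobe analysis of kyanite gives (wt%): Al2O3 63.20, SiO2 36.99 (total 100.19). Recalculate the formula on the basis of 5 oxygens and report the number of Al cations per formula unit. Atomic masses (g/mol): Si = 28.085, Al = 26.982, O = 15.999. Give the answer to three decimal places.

Al2O3: 63.20/101.961 = 0.61984 mol → 1.23968 mol Al, 1.85952 mol O.
SiO2: 36.99/60.083 = 0.61565 mol → 0.61565 mol Si, 1.23130 mol O.
Total oxygen = 3.09082 mol. Normalization factor = 5/3.09082 = 1.61769.
Al per 5 O = 1.23968 × 1.61769 = 2.005.

2.005 Al apfu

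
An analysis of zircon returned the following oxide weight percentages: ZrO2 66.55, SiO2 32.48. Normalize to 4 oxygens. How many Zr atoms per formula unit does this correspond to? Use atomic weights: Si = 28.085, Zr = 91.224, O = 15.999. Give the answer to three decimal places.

1.000 Zr apfu

ZrO2: 66.55/123.222 = 0.54008 mol → 0.54008 mol Zr, 1.08016 mol O.
SiO2: 32.48/60.083 = 0.54059 mol → 0.54059 mol Si, 1.08118 mol O.
Total oxygen = 2.16134 mol. Normalization factor = 4/2.16134 = 1.85070.
Zr per 4 O = 0.54008 × 1.85070 = 1.000.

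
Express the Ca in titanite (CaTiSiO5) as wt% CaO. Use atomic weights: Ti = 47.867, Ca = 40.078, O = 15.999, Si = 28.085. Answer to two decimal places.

28.61 wt%

Formula mass = 196.025 g/mol.
1 Ca → 1.0000 mol CaO per formula unit; M(CaO) = 56.077, so CaO mass = 56.077 g.
56.077/196.025 × 100 = 28.61 wt%.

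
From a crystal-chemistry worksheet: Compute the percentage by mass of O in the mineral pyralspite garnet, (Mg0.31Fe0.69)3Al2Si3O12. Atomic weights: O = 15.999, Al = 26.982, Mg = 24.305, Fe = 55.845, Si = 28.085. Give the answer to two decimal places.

40.99 wt%

Molar mass of (Mg0.31Fe0.69)3Al2Si3O12: 0.93*24.305 + 2.07*55.845 + 2*26.982 + 3*28.085 + 12*15.999 = 468.410 g/mol.
Mass of O per formula unit: 12 × 15.999 = 191.988 g.
Weight fraction O = 191.988 / 468.410 = 0.4099.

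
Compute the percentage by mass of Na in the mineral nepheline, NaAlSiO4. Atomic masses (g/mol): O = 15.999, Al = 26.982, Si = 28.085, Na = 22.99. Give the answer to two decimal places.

16.18 wt%

Molar mass of NaAlSiO4: 1*22.99 + 1*26.982 + 1*28.085 + 4*15.999 = 142.053 g/mol.
Mass of Na per formula unit: 1 × 22.99 = 22.990 g.
Weight fraction Na = 22.990 / 142.053 = 0.1618.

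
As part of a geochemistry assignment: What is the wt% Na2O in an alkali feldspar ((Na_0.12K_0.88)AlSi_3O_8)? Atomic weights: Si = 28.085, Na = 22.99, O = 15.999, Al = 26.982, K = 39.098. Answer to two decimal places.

1.35 wt%

Formula mass = 276.394 g/mol.
0.12 Na → 0.0600 mol Na2O per formula unit; M(Na2O) = 61.979, so Na2O mass = 3.719 g.
3.719/276.394 × 100 = 1.35 wt%.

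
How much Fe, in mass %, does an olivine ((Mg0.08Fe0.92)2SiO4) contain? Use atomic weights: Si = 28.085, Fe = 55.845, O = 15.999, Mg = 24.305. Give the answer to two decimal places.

M((Mg0.08Fe0.92)2SiO4) = 198.725 g/mol.
Fe contributes 1.84 × 55.845 = 102.755 g per mole.
102.755/198.725 = 0.5171 → 51.71%.

51.71 mass %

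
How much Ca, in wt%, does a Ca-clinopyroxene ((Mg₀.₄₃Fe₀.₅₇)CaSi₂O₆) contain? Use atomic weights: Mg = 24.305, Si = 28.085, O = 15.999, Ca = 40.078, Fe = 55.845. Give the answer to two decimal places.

17.09 wt%

Formula mass = 0.43×24.305 + 0.57×55.845 + 1×40.078 + 2×28.085 + 6×15.999 = 234.525 g/mol, of which 40.078 g is Ca.
So Ca makes up 40.078/234.525 = 0.1709 of the mass, i.e. 17.09%.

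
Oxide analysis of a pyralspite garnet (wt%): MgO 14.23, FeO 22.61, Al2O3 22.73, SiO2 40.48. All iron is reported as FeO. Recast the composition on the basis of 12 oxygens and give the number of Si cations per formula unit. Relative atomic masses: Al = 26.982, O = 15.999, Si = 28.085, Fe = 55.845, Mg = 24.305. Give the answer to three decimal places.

MgO (M=40.304): mol = 0.35307; Mg = 0.35307, O = 0.35307.
FeO (M=71.844): mol = 0.31471; Fe = 0.31471, O = 0.31471.
Al2O3 (M=101.961): mol = 0.22293; Al = 0.44586, O = 0.66879.
SiO2 (M=60.083): mol = 0.67373; Si = 0.67373, O = 1.34746.
ΣO = 2.68403; factor = 12/ΣO = 4.47089.
Si apfu = 0.67373 × 4.47089 = 3.012.

3.012 Si apfu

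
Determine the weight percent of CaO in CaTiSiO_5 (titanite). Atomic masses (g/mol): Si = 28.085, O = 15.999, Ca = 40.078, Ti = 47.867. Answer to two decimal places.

Formula mass = 196.025 g/mol.
1 Ca → 1.0000 mol CaO per formula unit; M(CaO) = 56.077, so CaO mass = 56.077 g.
56.077/196.025 × 100 = 28.61 wt%.

28.61 wt%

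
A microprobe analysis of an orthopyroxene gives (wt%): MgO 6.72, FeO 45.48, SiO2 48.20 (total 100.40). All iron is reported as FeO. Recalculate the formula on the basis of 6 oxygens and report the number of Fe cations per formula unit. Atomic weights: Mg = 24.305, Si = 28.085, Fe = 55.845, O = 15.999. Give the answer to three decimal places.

1.580 Fe apfu

MgO: 6.72/40.304 = 0.16673 mol → 0.16673 mol Mg, 0.16673 mol O.
FeO: 45.48/71.844 = 0.63304 mol → 0.63304 mol Fe, 0.63304 mol O.
SiO2: 48.20/60.083 = 0.80222 mol → 0.80222 mol Si, 1.60444 mol O.
Total oxygen = 2.40421 mol. Normalization factor = 6/2.40421 = 2.49562.
Fe per 6 O = 0.63304 × 2.49562 = 1.580.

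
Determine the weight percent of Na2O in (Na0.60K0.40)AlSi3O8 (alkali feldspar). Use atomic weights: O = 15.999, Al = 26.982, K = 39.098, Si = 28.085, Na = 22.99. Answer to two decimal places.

Molar mass of (Na0.60K0.40)AlSi3O8 = 0.60×22.99 + 0.40×39.098 + 1×26.982 + 3×28.085 + 8×15.999 = 268.662 g/mol.
Each formula unit contains 0.60 Na, equivalent to 0.60/2 = 0.3000 mol Na2O.
M(Na2O) = 2×22.99 + 1×15.999 = 61.979 g/mol.
Mass of Na2O per formula unit = 0.3000 × 61.979 = 18.594 g.
Na2O wt% = 18.594 / 268.662 × 100 = 6.92%.

6.92 wt%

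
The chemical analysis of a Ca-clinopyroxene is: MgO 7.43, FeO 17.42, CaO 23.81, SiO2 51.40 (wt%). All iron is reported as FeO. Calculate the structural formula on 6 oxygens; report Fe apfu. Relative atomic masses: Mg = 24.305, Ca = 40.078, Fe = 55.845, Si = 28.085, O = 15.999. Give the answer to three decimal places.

7.43 wt% MgO ÷ 40.304 g/mol = 0.18435 mol, giving 0.18435 Mg and 0.18435 O.
17.42 wt% FeO ÷ 71.844 g/mol = 0.24247 mol, giving 0.24247 Fe and 0.24247 O.
23.81 wt% CaO ÷ 56.077 g/mol = 0.42459 mol, giving 0.42459 Ca and 0.42459 O.
51.40 wt% SiO2 ÷ 60.083 g/mol = 0.85548 mol, giving 0.85548 Si and 1.71096 O.
Oxygen sums to 2.56237; scaling by 6/2.56237 = 2.34158 puts the formula on 6 O.
Fe: 0.24247 × 2.34158 = 0.568 atoms per formula unit.

0.568 Fe apfu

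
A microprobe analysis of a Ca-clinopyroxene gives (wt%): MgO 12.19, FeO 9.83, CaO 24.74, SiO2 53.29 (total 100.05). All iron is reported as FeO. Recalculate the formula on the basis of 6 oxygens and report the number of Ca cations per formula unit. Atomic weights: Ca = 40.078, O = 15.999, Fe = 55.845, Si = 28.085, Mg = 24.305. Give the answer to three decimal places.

0.997 Ca apfu

MgO: 12.19/40.304 = 0.30245 mol → 0.30245 mol Mg, 0.30245 mol O.
FeO: 9.83/71.844 = 0.13682 mol → 0.13682 mol Fe, 0.13682 mol O.
CaO: 24.74/56.077 = 0.44118 mol → 0.44118 mol Ca, 0.44118 mol O.
SiO2: 53.29/60.083 = 0.88694 mol → 0.88694 mol Si, 1.77388 mol O.
Total oxygen = 2.65433 mol. Normalization factor = 6/2.65433 = 2.26046.
Ca per 6 O = 0.44118 × 2.26046 = 0.997.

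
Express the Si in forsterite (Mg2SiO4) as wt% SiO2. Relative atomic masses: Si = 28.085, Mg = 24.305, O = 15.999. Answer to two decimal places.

Molar mass of Mg2SiO4 = 2·24.305 + 1·28.085 + 4·15.999 = 140.691 g/mol.
Each formula unit contains 1 Si, equivalent to 1/1 = 1.0000 mol SiO2.
M(SiO2) = 1×28.085 + 2×15.999 = 60.083 g/mol.
Mass of SiO2 per formula unit = 1.0000 × 60.083 = 60.083 g.
SiO2 wt% = 60.083 / 140.691 × 100 = 42.71%.

42.71 wt%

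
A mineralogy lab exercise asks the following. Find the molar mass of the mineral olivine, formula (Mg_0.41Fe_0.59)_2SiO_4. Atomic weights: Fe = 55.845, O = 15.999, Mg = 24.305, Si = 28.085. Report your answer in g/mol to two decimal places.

177.91 g/mol

Mg: 0.82 × 24.305 = 19.9301
Fe: 1.18 × 55.845 = 65.8971
Si: 1 × 28.085 = 28.0850
O: 4 × 15.999 = 63.9960
Summing the contributions gives the formula mass.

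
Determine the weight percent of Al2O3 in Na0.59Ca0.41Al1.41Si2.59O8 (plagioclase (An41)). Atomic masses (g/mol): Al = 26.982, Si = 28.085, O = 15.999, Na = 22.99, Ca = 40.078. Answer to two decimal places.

Formula mass = 268.773 g/mol.
1.41 Al → 0.7050 mol Al2O3 per formula unit; M(Al2O3) = 101.961, so Al2O3 mass = 71.883 g.
71.883/268.773 × 100 = 26.74 wt%.

26.74 wt%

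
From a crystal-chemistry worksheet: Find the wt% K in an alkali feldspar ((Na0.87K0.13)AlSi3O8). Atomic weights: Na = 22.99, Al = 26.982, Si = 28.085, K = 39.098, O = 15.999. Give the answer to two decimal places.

Molar mass of (Na0.87K0.13)AlSi3O8: 0.87*22.99 + 0.13*39.098 + 1*26.982 + 3*28.085 + 8*15.999 = 264.313 g/mol.
Mass of K per formula unit: 0.13 × 39.098 = 5.083 g.
Weight fraction K = 5.083 / 264.313 = 0.0192.

1.92 wt%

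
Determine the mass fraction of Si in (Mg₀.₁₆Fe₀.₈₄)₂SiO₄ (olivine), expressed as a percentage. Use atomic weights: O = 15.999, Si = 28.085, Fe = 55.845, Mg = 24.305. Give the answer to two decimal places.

Formula mass = 0.32·24.305 + 1.68·55.845 + 1·28.085 + 4·15.999 = 193.678 g/mol, of which 28.085 g is Si.
So Si makes up 28.085/193.678 = 0.1450 of the mass, i.e. 14.50%.

14.50 weight percent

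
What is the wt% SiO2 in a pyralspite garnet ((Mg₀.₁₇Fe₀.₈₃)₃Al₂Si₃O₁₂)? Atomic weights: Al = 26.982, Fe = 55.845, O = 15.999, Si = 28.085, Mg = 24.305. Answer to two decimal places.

Molar mass of (Mg₀.₁₇Fe₀.₈₃)₃Al₂Si₃O₁₂ = 0.51*24.305 + 2.49*55.845 + 2*26.982 + 3*28.085 + 12*15.999 = 481.657 g/mol.
Each formula unit contains 3 Si, equivalent to 3/1 = 3.0000 mol SiO2.
M(SiO2) = 1×28.085 + 2×15.999 = 60.083 g/mol.
Mass of SiO2 per formula unit = 3.0000 × 60.083 = 180.249 g.
SiO2 wt% = 180.249 / 481.657 × 100 = 37.42%.

37.42 wt%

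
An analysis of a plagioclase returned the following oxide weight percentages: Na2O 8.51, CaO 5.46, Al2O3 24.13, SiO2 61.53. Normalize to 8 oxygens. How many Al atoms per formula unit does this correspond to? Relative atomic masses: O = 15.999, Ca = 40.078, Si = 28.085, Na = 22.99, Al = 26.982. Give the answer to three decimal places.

Na2O: 8.51/61.979 = 0.13730 mol → 0.27460 mol Na, 0.13730 mol O.
CaO: 5.46/56.077 = 0.09737 mol → 0.09737 mol Ca, 0.09737 mol O.
Al2O3: 24.13/101.961 = 0.23666 mol → 0.47332 mol Al, 0.70998 mol O.
SiO2: 61.53/60.083 = 1.02408 mol → 1.02408 mol Si, 2.04816 mol O.
Total oxygen = 2.99281 mol. Normalization factor = 8/2.99281 = 2.67307.
Al per 8 O = 0.47332 × 2.67307 = 1.265.

1.265 Al apfu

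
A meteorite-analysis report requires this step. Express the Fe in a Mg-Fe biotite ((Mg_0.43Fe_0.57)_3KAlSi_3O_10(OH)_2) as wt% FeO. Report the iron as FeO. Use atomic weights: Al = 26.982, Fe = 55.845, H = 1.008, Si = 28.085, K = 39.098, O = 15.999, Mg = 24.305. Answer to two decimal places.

26.07 wt%

Molar mass of (Mg_0.43Fe_0.57)_3KAlSi_3O_10(OH)_2 = 1.29×24.305 + 1.71×55.845 + 1×39.098 + 1×26.982 + 3×28.085 + 12×15.999 + 2×1.008 = 471.187 g/mol.
Each formula unit contains 1.71 Fe, equivalent to 1.71/1 = 1.7100 mol FeO.
M(FeO) = 1×55.845 + 1×15.999 = 71.844 g/mol.
Mass of FeO per formula unit = 1.7100 × 71.844 = 122.853 g.
FeO wt% = 122.853 / 471.187 × 100 = 26.07%.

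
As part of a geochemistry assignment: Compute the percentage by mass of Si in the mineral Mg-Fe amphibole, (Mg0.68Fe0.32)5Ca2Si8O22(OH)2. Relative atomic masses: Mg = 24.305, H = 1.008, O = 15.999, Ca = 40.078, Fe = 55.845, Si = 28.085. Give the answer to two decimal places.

M((Mg0.68Fe0.32)5Ca2Si8O22(OH)2) = 862.817 g/mol.
Si contributes 8 × 28.085 = 224.680 g per mole.
224.680/862.817 = 0.2604 → 26.04%.

26.04 weight percent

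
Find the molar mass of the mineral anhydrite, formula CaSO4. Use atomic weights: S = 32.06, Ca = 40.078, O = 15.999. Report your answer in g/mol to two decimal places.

136.13 g/mol

M = 1*40.078 + 1*32.06 + 4*15.999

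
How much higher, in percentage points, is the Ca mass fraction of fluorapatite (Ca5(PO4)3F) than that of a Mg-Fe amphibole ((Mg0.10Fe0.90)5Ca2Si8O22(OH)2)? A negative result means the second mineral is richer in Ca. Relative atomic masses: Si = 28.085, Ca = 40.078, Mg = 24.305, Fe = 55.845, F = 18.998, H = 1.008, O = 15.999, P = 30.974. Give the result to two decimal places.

31.34 percentage points

M(Ca5(PO4)3F) = 504.298 g/mol, so wt% Ca = 200.390/504.298 × 100 = 39.74%.
M((Mg0.10Fe0.90)5Ca2Si8O22(OH)2) = 954.283 g/mol, so wt% Ca = 80.156/954.283 × 100 = 8.40%.
39.74 − 8.40 = 31.34 pp.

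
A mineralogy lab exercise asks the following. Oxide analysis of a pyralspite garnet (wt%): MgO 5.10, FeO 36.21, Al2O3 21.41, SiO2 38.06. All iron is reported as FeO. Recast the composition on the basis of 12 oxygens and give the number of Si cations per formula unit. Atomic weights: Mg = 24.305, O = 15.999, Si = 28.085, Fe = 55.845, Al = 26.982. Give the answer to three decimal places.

MgO: 5.10/40.304 = 0.12654 mol → 0.12654 mol Mg, 0.12654 mol O.
FeO: 36.21/71.844 = 0.50401 mol → 0.50401 mol Fe, 0.50401 mol O.
Al2O3: 21.41/101.961 = 0.20998 mol → 0.41996 mol Al, 0.62994 mol O.
SiO2: 38.06/60.083 = 0.63346 mol → 0.63346 mol Si, 1.26692 mol O.
Total oxygen = 2.52741 mol. Normalization factor = 12/2.52741 = 4.74794.
Si per 12 O = 0.63346 × 4.74794 = 3.008.

3.008 Si apfu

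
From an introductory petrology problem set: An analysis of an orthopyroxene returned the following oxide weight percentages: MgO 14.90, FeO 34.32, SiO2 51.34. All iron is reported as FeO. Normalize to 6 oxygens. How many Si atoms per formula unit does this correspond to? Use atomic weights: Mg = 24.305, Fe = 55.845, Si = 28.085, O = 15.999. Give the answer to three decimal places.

2.006 Si apfu

14.90 wt% MgO ÷ 40.304 g/mol = 0.36969 mol, giving 0.36969 Mg and 0.36969 O.
34.32 wt% FeO ÷ 71.844 g/mol = 0.47770 mol, giving 0.47770 Fe and 0.47770 O.
51.34 wt% SiO2 ÷ 60.083 g/mol = 0.85448 mol, giving 0.85448 Si and 1.70896 O.
Oxygen sums to 2.55635; scaling by 6/2.55635 = 2.34710 puts the formula on 6 O.
Si: 0.85448 × 2.34710 = 2.006 atoms per formula unit.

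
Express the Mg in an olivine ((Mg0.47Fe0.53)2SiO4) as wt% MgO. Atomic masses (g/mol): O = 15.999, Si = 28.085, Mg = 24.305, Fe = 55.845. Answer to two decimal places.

Formula mass = 174.123 g/mol.
0.94 Mg → 0.9400 mol MgO per formula unit; M(MgO) = 40.304, so MgO mass = 37.886 g.
37.886/174.123 × 100 = 21.76 wt%.

21.76 wt%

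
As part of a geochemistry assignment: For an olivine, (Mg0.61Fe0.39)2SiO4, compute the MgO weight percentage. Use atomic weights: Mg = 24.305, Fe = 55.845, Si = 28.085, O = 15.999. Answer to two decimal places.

M((Mg0.61Fe0.39)2SiO4) = 165.292 g/mol; M(MgO) = 40.304 g/mol.
Moles MgO per formula unit = 1.22 Mg ÷ 1 = 1.2200.
MgO fraction = (1.2200 × 40.304) / 165.292 = 49.171/165.292 = 0.2975.

29.75 wt%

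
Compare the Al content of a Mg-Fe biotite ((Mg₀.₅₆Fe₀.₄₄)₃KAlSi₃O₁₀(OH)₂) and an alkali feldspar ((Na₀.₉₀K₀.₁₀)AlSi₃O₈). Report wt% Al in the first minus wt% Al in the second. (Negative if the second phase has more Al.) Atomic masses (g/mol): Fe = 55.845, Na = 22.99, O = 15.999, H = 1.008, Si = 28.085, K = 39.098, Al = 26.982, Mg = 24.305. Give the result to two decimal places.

First mineral: 26.982 g Al in 458.887 g formula = 5.88 wt% Al.
Second mineral: 26.982 g Al in 263.830 g formula = 10.23 wt% Al.
5.88% − 10.23% gives a difference of -4.35 percentage points.

-4.35 percentage points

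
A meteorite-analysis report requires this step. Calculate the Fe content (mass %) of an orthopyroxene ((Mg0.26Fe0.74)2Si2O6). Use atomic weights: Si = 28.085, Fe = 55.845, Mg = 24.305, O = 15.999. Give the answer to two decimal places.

Formula mass = 0.52×24.305 + 1.48×55.845 + 2×28.085 + 6×15.999 = 247.453 g/mol, of which 82.651 g is Fe.
So Fe makes up 82.651/247.453 = 0.3340 of the mass, i.e. 33.40%.

33.40 mass %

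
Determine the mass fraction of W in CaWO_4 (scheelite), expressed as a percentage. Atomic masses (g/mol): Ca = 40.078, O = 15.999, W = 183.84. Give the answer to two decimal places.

M(CaWO_4) = 287.914 g/mol.
W contributes 1 × 183.84 = 183.840 g per mole.
183.840/287.914 = 0.6385 → 63.85%.

63.85 wt%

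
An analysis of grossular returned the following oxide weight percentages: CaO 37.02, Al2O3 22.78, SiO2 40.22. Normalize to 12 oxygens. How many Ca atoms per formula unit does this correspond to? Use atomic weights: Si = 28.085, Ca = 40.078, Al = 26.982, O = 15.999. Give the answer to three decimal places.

CaO: 37.02/56.077 = 0.66016 mol → 0.66016 mol Ca, 0.66016 mol O.
Al2O3: 22.78/101.961 = 0.22342 mol → 0.44684 mol Al, 0.67026 mol O.
SiO2: 40.22/60.083 = 0.66941 mol → 0.66941 mol Si, 1.33882 mol O.
Total oxygen = 2.66924 mol. Normalization factor = 12/2.66924 = 4.49566.
Ca per 12 O = 0.66016 × 4.49566 = 2.968.

2.968 Ca apfu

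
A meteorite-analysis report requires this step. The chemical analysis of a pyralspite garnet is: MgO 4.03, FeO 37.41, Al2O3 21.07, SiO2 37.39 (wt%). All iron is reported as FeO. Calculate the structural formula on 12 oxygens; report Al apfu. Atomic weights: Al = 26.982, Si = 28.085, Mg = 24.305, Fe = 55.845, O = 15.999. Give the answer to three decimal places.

MgO (M=40.304): mol = 0.09999; Mg = 0.09999, O = 0.09999.
FeO (M=71.844): mol = 0.52071; Fe = 0.52071, O = 0.52071.
Al2O3 (M=101.961): mol = 0.20665; Al = 0.41330, O = 0.61995.
SiO2 (M=60.083): mol = 0.62231; Si = 0.62231, O = 1.24462.
ΣO = 2.48527; factor = 12/ΣO = 4.82845.
Al apfu = 0.41330 × 4.82845 = 1.996.

1.996 Al apfu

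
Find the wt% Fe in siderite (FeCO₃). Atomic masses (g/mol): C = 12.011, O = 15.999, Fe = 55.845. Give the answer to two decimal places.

48.20 wt%

Molar mass of FeCO₃: 1×55.845 + 1×12.011 + 3×15.999 = 115.853 g/mol.
Mass of Fe per formula unit: 1 × 55.845 = 55.845 g.
Weight fraction Fe = 55.845 / 115.853 = 0.4820.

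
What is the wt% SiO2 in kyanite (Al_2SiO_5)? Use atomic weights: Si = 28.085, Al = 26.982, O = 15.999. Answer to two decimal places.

Formula mass = 162.044 g/mol.
1 Si → 1.0000 mol SiO2 per formula unit; M(SiO2) = 60.083, so SiO2 mass = 60.083 g.
60.083/162.044 × 100 = 37.08 wt%.

37.08 wt%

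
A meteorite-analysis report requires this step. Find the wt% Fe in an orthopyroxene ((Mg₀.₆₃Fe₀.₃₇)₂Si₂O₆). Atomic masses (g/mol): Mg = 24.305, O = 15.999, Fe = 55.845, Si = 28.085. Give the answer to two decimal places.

M((Mg₀.₆₃Fe₀.₃₇)₂Si₂O₆) = 224.114 g/mol.
Fe contributes 0.74 × 55.845 = 41.325 g per mole.
41.325/224.114 = 0.1844 → 18.44%.

18.44 weight percent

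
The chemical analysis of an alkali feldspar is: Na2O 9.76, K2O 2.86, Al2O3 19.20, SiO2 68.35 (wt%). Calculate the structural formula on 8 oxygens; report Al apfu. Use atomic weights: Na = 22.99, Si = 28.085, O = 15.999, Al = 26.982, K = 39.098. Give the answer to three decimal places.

Na2O (M=61.979): mol = 0.15747; Na = 0.31494, O = 0.15747.
K2O (M=94.195): mol = 0.03036; K = 0.06072, O = 0.03036.
Al2O3 (M=101.961): mol = 0.18831; Al = 0.37662, O = 0.56493.
SiO2 (M=60.083): mol = 1.13759; Si = 1.13759, O = 2.27518.
ΣO = 3.02794; factor = 8/ΣO = 2.64206.
Al apfu = 0.37662 × 2.64206 = 0.995.

0.995 Al apfu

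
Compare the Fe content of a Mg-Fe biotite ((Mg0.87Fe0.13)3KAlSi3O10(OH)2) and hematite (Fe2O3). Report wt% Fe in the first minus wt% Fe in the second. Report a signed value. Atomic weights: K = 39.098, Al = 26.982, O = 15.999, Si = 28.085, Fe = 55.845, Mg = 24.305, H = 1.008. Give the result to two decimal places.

Fe in (Mg0.87Fe0.13)3KAlSi3O10(OH)2: molar mass 429.555 g/mol; 0.39×55.845 = 21.780 g → 5.07 wt%.
Fe in Fe2O3: molar mass 159.687 g/mol; 2×55.845 = 111.690 g → 69.94 wt%.
Difference = 5.07 − 69.94 = -64.87 percentage points.

-64.87 percentage points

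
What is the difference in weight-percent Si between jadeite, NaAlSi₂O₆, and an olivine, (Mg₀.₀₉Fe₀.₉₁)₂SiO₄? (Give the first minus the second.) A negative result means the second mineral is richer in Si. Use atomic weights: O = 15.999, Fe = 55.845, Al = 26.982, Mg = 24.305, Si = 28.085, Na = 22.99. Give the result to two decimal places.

13.61 percentage points

M(NaAlSi₂O₆) = 202.136 g/mol, so wt% Si = 56.170/202.136 × 100 = 27.79%.
M((Mg₀.₀₉Fe₀.₉₁)₂SiO₄) = 198.094 g/mol, so wt% Si = 28.085/198.094 × 100 = 14.18%.
27.79 − 14.18 = 13.61 pp.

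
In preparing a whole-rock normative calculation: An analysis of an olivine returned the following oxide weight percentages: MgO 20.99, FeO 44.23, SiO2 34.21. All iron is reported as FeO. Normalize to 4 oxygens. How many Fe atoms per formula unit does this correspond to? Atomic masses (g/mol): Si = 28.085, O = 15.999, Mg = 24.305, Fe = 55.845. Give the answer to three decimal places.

1.082 Fe apfu

MgO: 20.99/40.304 = 0.52079 mol → 0.52079 mol Mg, 0.52079 mol O.
FeO: 44.23/71.844 = 0.61564 mol → 0.61564 mol Fe, 0.61564 mol O.
SiO2: 34.21/60.083 = 0.56938 mol → 0.56938 mol Si, 1.13876 mol O.
Total oxygen = 2.27519 mol. Normalization factor = 4/2.27519 = 1.75809.
Fe per 4 O = 0.61564 × 1.75809 = 1.082.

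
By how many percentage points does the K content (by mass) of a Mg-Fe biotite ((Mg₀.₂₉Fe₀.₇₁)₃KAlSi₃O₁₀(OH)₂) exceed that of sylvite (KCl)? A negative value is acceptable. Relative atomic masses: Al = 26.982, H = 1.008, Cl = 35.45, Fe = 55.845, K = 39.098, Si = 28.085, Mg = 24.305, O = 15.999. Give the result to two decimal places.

K in (Mg₀.₂₉Fe₀.₇₁)₃KAlSi₃O₁₀(OH)₂: molar mass 484.434 g/mol; 1×39.098 = 39.098 g → 8.07 wt%.
K in KCl: molar mass 74.548 g/mol; 1×39.098 = 39.098 g → 52.45 wt%.
Difference = 8.07 − 52.45 = -44.38 percentage points.

-44.38 percentage points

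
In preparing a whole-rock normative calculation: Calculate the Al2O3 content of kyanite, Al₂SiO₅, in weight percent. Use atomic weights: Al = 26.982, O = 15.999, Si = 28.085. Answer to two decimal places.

Formula mass = 162.044 g/mol.
2 Al → 1.0000 mol Al2O3 per formula unit; M(Al2O3) = 101.961, so Al2O3 mass = 101.961 g.
101.961/162.044 × 100 = 62.92 wt%.

62.92 wt%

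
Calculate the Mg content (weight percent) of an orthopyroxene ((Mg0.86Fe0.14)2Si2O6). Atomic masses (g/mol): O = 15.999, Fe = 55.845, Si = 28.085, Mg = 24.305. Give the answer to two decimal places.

19.94 weight percent

M((Mg0.86Fe0.14)2Si2O6) = 209.605 g/mol.
Mg contributes 1.72 × 24.305 = 41.805 g per mole.
41.805/209.605 = 0.1994 → 19.94%.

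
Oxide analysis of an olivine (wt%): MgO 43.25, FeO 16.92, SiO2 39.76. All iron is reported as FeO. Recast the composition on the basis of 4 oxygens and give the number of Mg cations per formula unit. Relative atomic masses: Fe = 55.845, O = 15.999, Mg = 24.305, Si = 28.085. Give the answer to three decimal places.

1.631 Mg apfu

43.25 wt% MgO ÷ 40.304 g/mol = 1.07309 mol, giving 1.07309 Mg and 1.07309 O.
16.92 wt% FeO ÷ 71.844 g/mol = 0.23551 mol, giving 0.23551 Fe and 0.23551 O.
39.76 wt% SiO2 ÷ 60.083 g/mol = 0.66175 mol, giving 0.66175 Si and 1.32350 O.
Oxygen sums to 2.63210; scaling by 4/2.63210 = 1.51970 puts the formula on 4 O.
Mg: 1.07309 × 1.51970 = 1.631 atoms per formula unit.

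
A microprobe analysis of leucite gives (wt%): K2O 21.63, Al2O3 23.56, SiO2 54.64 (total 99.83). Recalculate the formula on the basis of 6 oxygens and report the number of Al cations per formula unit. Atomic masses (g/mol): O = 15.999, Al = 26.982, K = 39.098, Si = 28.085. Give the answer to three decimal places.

K2O: 21.63/94.195 = 0.22963 mol → 0.45926 mol K, 0.22963 mol O.
Al2O3: 23.56/101.961 = 0.23107 mol → 0.46214 mol Al, 0.69321 mol O.
SiO2: 54.64/60.083 = 0.90941 mol → 0.90941 mol Si, 1.81882 mol O.
Total oxygen = 2.74166 mol. Normalization factor = 6/2.74166 = 2.18846.
Al per 6 O = 0.46214 × 2.18846 = 1.011.

1.011 Al apfu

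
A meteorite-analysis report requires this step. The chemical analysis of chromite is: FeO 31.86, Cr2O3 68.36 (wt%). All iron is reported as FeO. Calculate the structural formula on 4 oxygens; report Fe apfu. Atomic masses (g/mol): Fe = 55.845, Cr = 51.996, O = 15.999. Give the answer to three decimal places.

FeO: 31.86/71.844 = 0.44346 mol → 0.44346 mol Fe, 0.44346 mol O.
Cr2O3: 68.36/151.989 = 0.44977 mol → 0.89954 mol Cr, 1.34931 mol O.
Total oxygen = 1.79277 mol. Normalization factor = 4/1.79277 = 2.23118.
Fe per 4 O = 0.44346 × 2.23118 = 0.989.

0.989 Fe apfu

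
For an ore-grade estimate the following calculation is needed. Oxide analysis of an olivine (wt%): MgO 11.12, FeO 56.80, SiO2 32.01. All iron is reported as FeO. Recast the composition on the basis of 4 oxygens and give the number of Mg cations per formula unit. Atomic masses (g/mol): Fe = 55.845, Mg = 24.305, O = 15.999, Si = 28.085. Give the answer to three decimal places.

0.518 Mg apfu

MgO (M=40.304): mol = 0.27590; Mg = 0.27590, O = 0.27590.
FeO (M=71.844): mol = 0.79060; Fe = 0.79060, O = 0.79060.
SiO2 (M=60.083): mol = 0.53276; Si = 0.53276, O = 1.06552.
ΣO = 2.13202; factor = 4/ΣO = 1.87616.
Mg apfu = 0.27590 × 1.87616 = 0.518.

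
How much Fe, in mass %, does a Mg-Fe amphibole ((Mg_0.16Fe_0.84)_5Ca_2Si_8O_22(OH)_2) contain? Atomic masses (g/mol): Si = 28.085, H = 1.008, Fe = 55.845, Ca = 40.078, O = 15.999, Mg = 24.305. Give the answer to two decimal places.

M((Mg_0.16Fe_0.84)_5Ca_2Si_8O_22(OH)_2) = 944.821 g/mol.
Fe contributes 4.20 × 55.845 = 234.549 g per mole.
234.549/944.821 = 0.2482 → 24.82%.

24.82 mass %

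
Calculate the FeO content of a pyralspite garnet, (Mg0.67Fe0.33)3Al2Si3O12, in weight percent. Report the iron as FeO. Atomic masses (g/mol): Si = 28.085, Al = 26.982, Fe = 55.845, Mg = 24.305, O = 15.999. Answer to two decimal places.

16.38 wt%

M((Mg0.67Fe0.33)3Al2Si3O12) = 434.347 g/mol; M(FeO) = 71.844 g/mol.
Moles FeO per formula unit = 0.99 Fe ÷ 1 = 0.9900.
FeO fraction = (0.9900 × 71.844) / 434.347 = 71.126/434.347 = 0.1638.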